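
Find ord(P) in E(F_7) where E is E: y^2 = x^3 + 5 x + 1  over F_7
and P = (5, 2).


Compute successive multiples of P until we hit O:
  1P = (5, 2)
  2P = (5, 5)
  3P = O

ord(P) = 3


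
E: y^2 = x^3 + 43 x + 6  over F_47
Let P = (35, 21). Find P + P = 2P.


Doubling: s = (3 x1^2 + a) / (2 y1)
s = (3*35^2 + 43) / (2*21) mod 47 = 46
x3 = s^2 - 2 x1 mod 47 = 46^2 - 2*35 = 25
y3 = s (x1 - x3) - y1 mod 47 = 46 * (35 - 25) - 21 = 16

2P = (25, 16)


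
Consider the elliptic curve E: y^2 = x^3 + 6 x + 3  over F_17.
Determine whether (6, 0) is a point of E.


Check whether y^2 = x^3 + 6 x + 3 (mod 17) for (x, y) = (6, 0).
LHS: y^2 = 0^2 mod 17 = 0
RHS: x^3 + 6 x + 3 = 6^3 + 6*6 + 3 mod 17 = 0
LHS = RHS

Yes, on the curve


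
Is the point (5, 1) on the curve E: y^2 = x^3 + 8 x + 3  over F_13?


Check whether y^2 = x^3 + 8 x + 3 (mod 13) for (x, y) = (5, 1).
LHS: y^2 = 1^2 mod 13 = 1
RHS: x^3 + 8 x + 3 = 5^3 + 8*5 + 3 mod 13 = 12
LHS != RHS

No, not on the curve


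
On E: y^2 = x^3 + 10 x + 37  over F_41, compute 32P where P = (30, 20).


k = 32 = 100000_2 (binary, LSB first: 000001)
Double-and-add from P = (30, 20):
  bit 0 = 0: acc unchanged = O
  bit 1 = 0: acc unchanged = O
  bit 2 = 0: acc unchanged = O
  bit 3 = 0: acc unchanged = O
  bit 4 = 0: acc unchanged = O
  bit 5 = 1: acc = O + (15, 35) = (15, 35)

32P = (15, 35)


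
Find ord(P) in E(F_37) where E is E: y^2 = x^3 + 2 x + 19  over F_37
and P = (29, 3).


Compute successive multiples of P until we hit O:
  1P = (29, 3)
  2P = (9, 27)
  3P = (33, 24)
  4P = (28, 30)
  5P = (6, 5)
  6P = (36, 33)
  7P = (10, 15)
  8P = (19, 16)
  ... (continuing to 31P)
  31P = O

ord(P) = 31


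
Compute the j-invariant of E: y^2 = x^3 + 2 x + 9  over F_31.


Delta = -16(4 a^3 + 27 b^2) mod 31 = 22
-1728 * (4 a)^3 = -1728 * (4*2)^3 mod 31 = 4
j = 4 * 22^(-1) mod 31 = 3

j = 3 (mod 31)


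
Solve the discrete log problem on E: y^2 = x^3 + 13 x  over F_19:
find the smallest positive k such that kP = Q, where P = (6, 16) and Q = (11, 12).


Enumerate multiples of P until we hit Q = (11, 12):
  1P = (6, 16)
  2P = (11, 12)
Match found at i = 2.

k = 2


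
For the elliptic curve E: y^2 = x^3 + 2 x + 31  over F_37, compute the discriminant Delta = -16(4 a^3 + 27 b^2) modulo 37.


4 a^3 + 27 b^2 = 4*2^3 + 27*31^2 = 32 + 25947 = 25979
Delta = -16 * (25979) = -415664
Delta mod 37 = 31

Delta = 31 (mod 37)


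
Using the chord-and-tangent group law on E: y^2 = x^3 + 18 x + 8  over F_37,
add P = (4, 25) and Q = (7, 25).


P != Q, so use the chord formula.
s = (y2 - y1) / (x2 - x1) = (0) / (3) mod 37 = 0
x3 = s^2 - x1 - x2 mod 37 = 0^2 - 4 - 7 = 26
y3 = s (x1 - x3) - y1 mod 37 = 0 * (4 - 26) - 25 = 12

P + Q = (26, 12)


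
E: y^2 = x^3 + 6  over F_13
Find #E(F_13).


For each x in F_13, count y with y^2 = x^3 + 0 x + 6 mod 13:
  x = 2: RHS = 1, y in [1, 12]  -> 2 point(s)
  x = 5: RHS = 1, y in [1, 12]  -> 2 point(s)
  x = 6: RHS = 1, y in [1, 12]  -> 2 point(s)
Affine points: 6. Add the point at infinity: total = 7.

#E(F_13) = 7


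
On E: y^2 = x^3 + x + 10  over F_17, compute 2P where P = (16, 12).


Doubling: s = (3 x1^2 + a) / (2 y1)
s = (3*16^2 + 1) / (2*12) mod 17 = 3
x3 = s^2 - 2 x1 mod 17 = 3^2 - 2*16 = 11
y3 = s (x1 - x3) - y1 mod 17 = 3 * (16 - 11) - 12 = 3

2P = (11, 3)


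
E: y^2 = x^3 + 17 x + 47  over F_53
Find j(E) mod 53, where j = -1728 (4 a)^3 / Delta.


Delta = -16(4 a^3 + 27 b^2) mod 53 = 47
-1728 * (4 a)^3 = -1728 * (4*17)^3 mod 53 = 14
j = 14 * 47^(-1) mod 53 = 33

j = 33 (mod 53)


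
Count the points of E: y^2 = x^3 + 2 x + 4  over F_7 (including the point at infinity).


For each x in F_7, count y with y^2 = x^3 + 2 x + 4 mod 7:
  x = 0: RHS = 4, y in [2, 5]  -> 2 point(s)
  x = 1: RHS = 0, y in [0]  -> 1 point(s)
  x = 2: RHS = 2, y in [3, 4]  -> 2 point(s)
  x = 3: RHS = 2, y in [3, 4]  -> 2 point(s)
  x = 6: RHS = 1, y in [1, 6]  -> 2 point(s)
Affine points: 9. Add the point at infinity: total = 10.

#E(F_7) = 10


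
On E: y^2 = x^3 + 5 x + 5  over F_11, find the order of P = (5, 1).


Compute successive multiples of P until we hit O:
  1P = (5, 1)
  2P = (6, 3)
  3P = (4, 1)
  4P = (2, 10)
  5P = (2, 1)
  6P = (4, 10)
  7P = (6, 8)
  8P = (5, 10)
  ... (continuing to 9P)
  9P = O

ord(P) = 9


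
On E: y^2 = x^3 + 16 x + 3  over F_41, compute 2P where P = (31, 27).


Doubling: s = (3 x1^2 + a) / (2 y1)
s = (3*31^2 + 16) / (2*27) mod 41 = 18
x3 = s^2 - 2 x1 mod 41 = 18^2 - 2*31 = 16
y3 = s (x1 - x3) - y1 mod 41 = 18 * (31 - 16) - 27 = 38

2P = (16, 38)


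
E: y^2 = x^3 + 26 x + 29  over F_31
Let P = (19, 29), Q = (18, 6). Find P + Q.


P != Q, so use the chord formula.
s = (y2 - y1) / (x2 - x1) = (8) / (30) mod 31 = 23
x3 = s^2 - x1 - x2 mod 31 = 23^2 - 19 - 18 = 27
y3 = s (x1 - x3) - y1 mod 31 = 23 * (19 - 27) - 29 = 4

P + Q = (27, 4)


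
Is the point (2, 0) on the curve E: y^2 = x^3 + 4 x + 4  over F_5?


Check whether y^2 = x^3 + 4 x + 4 (mod 5) for (x, y) = (2, 0).
LHS: y^2 = 0^2 mod 5 = 0
RHS: x^3 + 4 x + 4 = 2^3 + 4*2 + 4 mod 5 = 0
LHS = RHS

Yes, on the curve


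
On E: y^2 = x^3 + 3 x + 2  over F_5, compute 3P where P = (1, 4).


k = 3 = 11_2 (binary, LSB first: 11)
Double-and-add from P = (1, 4):
  bit 0 = 1: acc = O + (1, 4) = (1, 4)
  bit 1 = 1: acc = (1, 4) + (2, 4) = (2, 1)

3P = (2, 1)


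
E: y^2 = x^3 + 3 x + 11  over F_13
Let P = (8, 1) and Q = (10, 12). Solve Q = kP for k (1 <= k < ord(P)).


Enumerate multiples of P until we hit Q = (10, 12):
  1P = (8, 1)
  2P = (10, 12)
Match found at i = 2.

k = 2


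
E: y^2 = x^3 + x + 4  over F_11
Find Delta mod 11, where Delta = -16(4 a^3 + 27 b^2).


4 a^3 + 27 b^2 = 4*1^3 + 27*4^2 = 4 + 432 = 436
Delta = -16 * (436) = -6976
Delta mod 11 = 9

Delta = 9 (mod 11)


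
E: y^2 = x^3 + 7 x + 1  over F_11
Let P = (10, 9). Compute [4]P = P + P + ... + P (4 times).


k = 4 = 100_2 (binary, LSB first: 001)
Double-and-add from P = (10, 9):
  bit 0 = 0: acc unchanged = O
  bit 1 = 0: acc unchanged = O
  bit 2 = 1: acc = O + (4, 4) = (4, 4)

4P = (4, 4)


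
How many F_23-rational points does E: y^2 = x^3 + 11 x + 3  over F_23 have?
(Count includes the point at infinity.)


For each x in F_23, count y with y^2 = x^3 + 11 x + 3 mod 23:
  x = 0: RHS = 3, y in [7, 16]  -> 2 point(s)
  x = 6: RHS = 9, y in [3, 20]  -> 2 point(s)
  x = 7: RHS = 9, y in [3, 20]  -> 2 point(s)
  x = 9: RHS = 3, y in [7, 16]  -> 2 point(s)
  x = 10: RHS = 9, y in [3, 20]  -> 2 point(s)
  x = 11: RHS = 6, y in [11, 12]  -> 2 point(s)
  x = 12: RHS = 0, y in [0]  -> 1 point(s)
  x = 14: RHS = 3, y in [7, 16]  -> 2 point(s)
  x = 15: RHS = 1, y in [1, 22]  -> 2 point(s)
  x = 20: RHS = 12, y in [9, 14]  -> 2 point(s)
Affine points: 19. Add the point at infinity: total = 20.

#E(F_23) = 20


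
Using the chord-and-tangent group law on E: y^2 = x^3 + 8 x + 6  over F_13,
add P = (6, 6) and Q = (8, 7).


P != Q, so use the chord formula.
s = (y2 - y1) / (x2 - x1) = (1) / (2) mod 13 = 7
x3 = s^2 - x1 - x2 mod 13 = 7^2 - 6 - 8 = 9
y3 = s (x1 - x3) - y1 mod 13 = 7 * (6 - 9) - 6 = 12

P + Q = (9, 12)


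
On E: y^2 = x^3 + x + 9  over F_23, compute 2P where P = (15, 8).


Doubling: s = (3 x1^2 + a) / (2 y1)
s = (3*15^2 + 1) / (2*8) mod 23 = 2
x3 = s^2 - 2 x1 mod 23 = 2^2 - 2*15 = 20
y3 = s (x1 - x3) - y1 mod 23 = 2 * (15 - 20) - 8 = 5

2P = (20, 5)


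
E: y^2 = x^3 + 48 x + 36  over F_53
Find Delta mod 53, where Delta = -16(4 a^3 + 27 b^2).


4 a^3 + 27 b^2 = 4*48^3 + 27*36^2 = 442368 + 34992 = 477360
Delta = -16 * (477360) = -7637760
Delta mod 53 = 17

Delta = 17 (mod 53)


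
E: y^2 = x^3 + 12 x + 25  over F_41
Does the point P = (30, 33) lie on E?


Check whether y^2 = x^3 + 12 x + 25 (mod 41) for (x, y) = (30, 33).
LHS: y^2 = 33^2 mod 41 = 23
RHS: x^3 + 12 x + 25 = 30^3 + 12*30 + 25 mod 41 = 38
LHS != RHS

No, not on the curve


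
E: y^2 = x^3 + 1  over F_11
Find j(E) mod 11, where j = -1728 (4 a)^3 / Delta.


Delta = -16(4 a^3 + 27 b^2) mod 11 = 8
-1728 * (4 a)^3 = -1728 * (4*0)^3 mod 11 = 0
j = 0 * 8^(-1) mod 11 = 0

j = 0 (mod 11)


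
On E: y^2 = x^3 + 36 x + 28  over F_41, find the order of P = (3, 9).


Compute successive multiples of P until we hit O:
  1P = (3, 9)
  2P = (37, 36)
  3P = (5, 28)
  4P = (31, 12)
  5P = (17, 10)
  6P = (30, 33)
  7P = (26, 7)
  8P = (11, 22)
  ... (continuing to 18P)
  18P = O

ord(P) = 18


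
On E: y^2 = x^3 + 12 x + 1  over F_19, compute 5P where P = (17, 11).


k = 5 = 101_2 (binary, LSB first: 101)
Double-and-add from P = (17, 11):
  bit 0 = 1: acc = O + (17, 11) = (17, 11)
  bit 1 = 0: acc unchanged = (17, 11)
  bit 2 = 1: acc = (17, 11) + (8, 18) = (0, 18)

5P = (0, 18)


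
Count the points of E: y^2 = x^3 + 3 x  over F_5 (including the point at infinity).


For each x in F_5, count y with y^2 = x^3 + 3 x + 0 mod 5:
  x = 0: RHS = 0, y in [0]  -> 1 point(s)
  x = 1: RHS = 4, y in [2, 3]  -> 2 point(s)
  x = 2: RHS = 4, y in [2, 3]  -> 2 point(s)
  x = 3: RHS = 1, y in [1, 4]  -> 2 point(s)
  x = 4: RHS = 1, y in [1, 4]  -> 2 point(s)
Affine points: 9. Add the point at infinity: total = 10.

#E(F_5) = 10


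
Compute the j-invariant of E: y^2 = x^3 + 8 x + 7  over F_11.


Delta = -16(4 a^3 + 27 b^2) mod 11 = 8
-1728 * (4 a)^3 = -1728 * (4*8)^3 mod 11 = 1
j = 1 * 8^(-1) mod 11 = 7

j = 7 (mod 11)


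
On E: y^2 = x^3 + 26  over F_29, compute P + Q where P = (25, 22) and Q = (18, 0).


P != Q, so use the chord formula.
s = (y2 - y1) / (x2 - x1) = (7) / (22) mod 29 = 28
x3 = s^2 - x1 - x2 mod 29 = 28^2 - 25 - 18 = 16
y3 = s (x1 - x3) - y1 mod 29 = 28 * (25 - 16) - 22 = 27

P + Q = (16, 27)


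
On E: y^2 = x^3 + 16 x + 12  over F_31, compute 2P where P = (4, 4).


Doubling: s = (3 x1^2 + a) / (2 y1)
s = (3*4^2 + 16) / (2*4) mod 31 = 8
x3 = s^2 - 2 x1 mod 31 = 8^2 - 2*4 = 25
y3 = s (x1 - x3) - y1 mod 31 = 8 * (4 - 25) - 4 = 14

2P = (25, 14)


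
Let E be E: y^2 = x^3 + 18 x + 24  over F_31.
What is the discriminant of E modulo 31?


4 a^3 + 27 b^2 = 4*18^3 + 27*24^2 = 23328 + 15552 = 38880
Delta = -16 * (38880) = -622080
Delta mod 31 = 28

Delta = 28 (mod 31)


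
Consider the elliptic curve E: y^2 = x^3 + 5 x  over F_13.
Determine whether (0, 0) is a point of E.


Check whether y^2 = x^3 + 5 x + 0 (mod 13) for (x, y) = (0, 0).
LHS: y^2 = 0^2 mod 13 = 0
RHS: x^3 + 5 x + 0 = 0^3 + 5*0 + 0 mod 13 = 0
LHS = RHS

Yes, on the curve


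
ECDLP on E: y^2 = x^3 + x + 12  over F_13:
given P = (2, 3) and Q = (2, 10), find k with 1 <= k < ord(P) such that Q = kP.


Enumerate multiples of P until we hit Q = (2, 10):
  1P = (2, 3)
  2P = (9, 10)
  3P = (3, 9)
  4P = (5, 5)
  5P = (5, 8)
  6P = (3, 4)
  7P = (9, 3)
  8P = (2, 10)
Match found at i = 8.

k = 8


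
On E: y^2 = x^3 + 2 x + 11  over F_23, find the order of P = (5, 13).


Compute successive multiples of P until we hit O:
  1P = (5, 13)
  2P = (15, 14)
  3P = (6, 3)
  4P = (20, 22)
  5P = (14, 0)
  6P = (20, 1)
  7P = (6, 20)
  8P = (15, 9)
  ... (continuing to 10P)
  10P = O

ord(P) = 10


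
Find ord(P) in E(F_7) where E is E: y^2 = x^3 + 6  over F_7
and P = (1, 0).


Compute successive multiples of P until we hit O:
  1P = (1, 0)
  2P = O

ord(P) = 2


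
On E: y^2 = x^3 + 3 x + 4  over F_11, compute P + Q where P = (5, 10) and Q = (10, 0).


P != Q, so use the chord formula.
s = (y2 - y1) / (x2 - x1) = (1) / (5) mod 11 = 9
x3 = s^2 - x1 - x2 mod 11 = 9^2 - 5 - 10 = 0
y3 = s (x1 - x3) - y1 mod 11 = 9 * (5 - 0) - 10 = 2

P + Q = (0, 2)


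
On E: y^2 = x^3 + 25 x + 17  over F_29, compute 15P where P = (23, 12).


k = 15 = 1111_2 (binary, LSB first: 1111)
Double-and-add from P = (23, 12):
  bit 0 = 1: acc = O + (23, 12) = (23, 12)
  bit 1 = 1: acc = (23, 12) + (5, 8) = (10, 7)
  bit 2 = 1: acc = (10, 7) + (20, 7) = (28, 22)
  bit 3 = 1: acc = (28, 22) + (11, 12) = (6, 8)

15P = (6, 8)


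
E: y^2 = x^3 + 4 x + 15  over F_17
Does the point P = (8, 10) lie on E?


Check whether y^2 = x^3 + 4 x + 15 (mod 17) for (x, y) = (8, 10).
LHS: y^2 = 10^2 mod 17 = 15
RHS: x^3 + 4 x + 15 = 8^3 + 4*8 + 15 mod 17 = 15
LHS = RHS

Yes, on the curve


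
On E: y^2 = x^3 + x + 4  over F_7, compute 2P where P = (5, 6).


Doubling: s = (3 x1^2 + a) / (2 y1)
s = (3*5^2 + 1) / (2*6) mod 7 = 4
x3 = s^2 - 2 x1 mod 7 = 4^2 - 2*5 = 6
y3 = s (x1 - x3) - y1 mod 7 = 4 * (5 - 6) - 6 = 4

2P = (6, 4)


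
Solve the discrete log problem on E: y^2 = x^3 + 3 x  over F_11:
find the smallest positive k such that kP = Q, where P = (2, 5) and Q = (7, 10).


Enumerate multiples of P until we hit Q = (7, 10):
  1P = (2, 5)
  2P = (1, 2)
  3P = (6, 5)
  4P = (3, 6)
  5P = (7, 1)
  6P = (0, 0)
  7P = (7, 10)
Match found at i = 7.

k = 7


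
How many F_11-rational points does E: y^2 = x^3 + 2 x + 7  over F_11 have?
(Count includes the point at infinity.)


For each x in F_11, count y with y^2 = x^3 + 2 x + 7 mod 11:
  x = 6: RHS = 4, y in [2, 9]  -> 2 point(s)
  x = 7: RHS = 1, y in [1, 10]  -> 2 point(s)
  x = 10: RHS = 4, y in [2, 9]  -> 2 point(s)
Affine points: 6. Add the point at infinity: total = 7.

#E(F_11) = 7


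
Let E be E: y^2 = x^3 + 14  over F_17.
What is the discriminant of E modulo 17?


4 a^3 + 27 b^2 = 4*0^3 + 27*14^2 = 0 + 5292 = 5292
Delta = -16 * (5292) = -84672
Delta mod 17 = 5

Delta = 5 (mod 17)


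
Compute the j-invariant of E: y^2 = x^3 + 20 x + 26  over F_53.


Delta = -16(4 a^3 + 27 b^2) mod 53 = 31
-1728 * (4 a)^3 = -1728 * (4*20)^3 mod 53 = 49
j = 49 * 31^(-1) mod 53 = 5

j = 5 (mod 53)


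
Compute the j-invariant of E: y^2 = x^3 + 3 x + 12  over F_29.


Delta = -16(4 a^3 + 27 b^2) mod 29 = 9
-1728 * (4 a)^3 = -1728 * (4*3)^3 mod 29 = 1
j = 1 * 9^(-1) mod 29 = 13

j = 13 (mod 29)


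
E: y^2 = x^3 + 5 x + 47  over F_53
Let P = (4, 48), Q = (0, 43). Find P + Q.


P != Q, so use the chord formula.
s = (y2 - y1) / (x2 - x1) = (48) / (49) mod 53 = 41
x3 = s^2 - x1 - x2 mod 53 = 41^2 - 4 - 0 = 34
y3 = s (x1 - x3) - y1 mod 53 = 41 * (4 - 34) - 48 = 47

P + Q = (34, 47)


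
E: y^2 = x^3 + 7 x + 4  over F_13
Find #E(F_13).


For each x in F_13, count y with y^2 = x^3 + 7 x + 4 mod 13:
  x = 0: RHS = 4, y in [2, 11]  -> 2 point(s)
  x = 1: RHS = 12, y in [5, 8]  -> 2 point(s)
  x = 2: RHS = 0, y in [0]  -> 1 point(s)
  x = 3: RHS = 0, y in [0]  -> 1 point(s)
  x = 8: RHS = 0, y in [0]  -> 1 point(s)
  x = 9: RHS = 3, y in [4, 9]  -> 2 point(s)
  x = 12: RHS = 9, y in [3, 10]  -> 2 point(s)
Affine points: 11. Add the point at infinity: total = 12.

#E(F_13) = 12


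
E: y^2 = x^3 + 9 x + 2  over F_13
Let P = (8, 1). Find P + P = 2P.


Doubling: s = (3 x1^2 + a) / (2 y1)
s = (3*8^2 + 9) / (2*1) mod 13 = 3
x3 = s^2 - 2 x1 mod 13 = 3^2 - 2*8 = 6
y3 = s (x1 - x3) - y1 mod 13 = 3 * (8 - 6) - 1 = 5

2P = (6, 5)


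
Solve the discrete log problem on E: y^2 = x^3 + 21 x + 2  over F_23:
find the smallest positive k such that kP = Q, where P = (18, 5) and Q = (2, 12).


Enumerate multiples of P until we hit Q = (2, 12):
  1P = (18, 5)
  2P = (12, 2)
  3P = (22, 16)
  4P = (15, 9)
  5P = (2, 12)
Match found at i = 5.

k = 5


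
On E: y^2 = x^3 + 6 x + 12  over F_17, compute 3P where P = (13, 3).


k = 3 = 11_2 (binary, LSB first: 11)
Double-and-add from P = (13, 3):
  bit 0 = 1: acc = O + (13, 3) = (13, 3)
  bit 1 = 1: acc = (13, 3) + (4, 10) = (9, 9)

3P = (9, 9)


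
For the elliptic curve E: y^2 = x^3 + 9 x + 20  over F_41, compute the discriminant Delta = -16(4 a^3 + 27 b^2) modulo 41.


4 a^3 + 27 b^2 = 4*9^3 + 27*20^2 = 2916 + 10800 = 13716
Delta = -16 * (13716) = -219456
Delta mod 41 = 17

Delta = 17 (mod 41)


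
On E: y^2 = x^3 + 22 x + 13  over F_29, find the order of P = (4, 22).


Compute successive multiples of P until we hit O:
  1P = (4, 22)
  2P = (17, 14)
  3P = (1, 23)
  4P = (8, 18)
  5P = (18, 21)
  6P = (11, 22)
  7P = (14, 7)
  8P = (6, 10)
  ... (continuing to 37P)
  37P = O

ord(P) = 37


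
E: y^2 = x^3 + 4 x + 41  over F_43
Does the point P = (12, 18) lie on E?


Check whether y^2 = x^3 + 4 x + 41 (mod 43) for (x, y) = (12, 18).
LHS: y^2 = 18^2 mod 43 = 23
RHS: x^3 + 4 x + 41 = 12^3 + 4*12 + 41 mod 43 = 11
LHS != RHS

No, not on the curve


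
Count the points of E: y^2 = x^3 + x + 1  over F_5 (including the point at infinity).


For each x in F_5, count y with y^2 = x^3 + 1 x + 1 mod 5:
  x = 0: RHS = 1, y in [1, 4]  -> 2 point(s)
  x = 2: RHS = 1, y in [1, 4]  -> 2 point(s)
  x = 3: RHS = 1, y in [1, 4]  -> 2 point(s)
  x = 4: RHS = 4, y in [2, 3]  -> 2 point(s)
Affine points: 8. Add the point at infinity: total = 9.

#E(F_5) = 9


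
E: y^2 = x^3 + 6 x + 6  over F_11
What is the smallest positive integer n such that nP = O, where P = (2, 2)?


Compute successive multiples of P until we hit O:
  1P = (2, 2)
  2P = (8, 4)
  3P = (6, 4)
  4P = (6, 7)
  5P = (8, 7)
  6P = (2, 9)
  7P = O

ord(P) = 7


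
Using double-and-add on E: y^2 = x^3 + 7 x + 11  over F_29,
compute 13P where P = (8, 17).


k = 13 = 1101_2 (binary, LSB first: 1011)
Double-and-add from P = (8, 17):
  bit 0 = 1: acc = O + (8, 17) = (8, 17)
  bit 1 = 0: acc unchanged = (8, 17)
  bit 2 = 1: acc = (8, 17) + (2, 2) = (18, 16)
  bit 3 = 1: acc = (18, 16) + (24, 24) = (21, 9)

13P = (21, 9)


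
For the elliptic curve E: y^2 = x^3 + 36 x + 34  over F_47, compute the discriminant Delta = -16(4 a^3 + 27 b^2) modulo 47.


4 a^3 + 27 b^2 = 4*36^3 + 27*34^2 = 186624 + 31212 = 217836
Delta = -16 * (217836) = -3485376
Delta mod 47 = 3

Delta = 3 (mod 47)


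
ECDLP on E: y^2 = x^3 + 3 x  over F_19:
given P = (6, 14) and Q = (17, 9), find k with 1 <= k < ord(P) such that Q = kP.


Enumerate multiples of P until we hit Q = (17, 9):
  1P = (6, 14)
  2P = (5, 11)
  3P = (17, 10)
  4P = (1, 17)
  5P = (4, 0)
  6P = (1, 2)
  7P = (17, 9)
Match found at i = 7.

k = 7


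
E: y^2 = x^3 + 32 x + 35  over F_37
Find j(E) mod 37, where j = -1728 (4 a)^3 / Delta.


Delta = -16(4 a^3 + 27 b^2) mod 37 = 19
-1728 * (4 a)^3 = -1728 * (4*32)^3 mod 37 = 23
j = 23 * 19^(-1) mod 37 = 9

j = 9 (mod 37)


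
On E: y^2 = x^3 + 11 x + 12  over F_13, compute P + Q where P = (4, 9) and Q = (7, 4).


P != Q, so use the chord formula.
s = (y2 - y1) / (x2 - x1) = (8) / (3) mod 13 = 7
x3 = s^2 - x1 - x2 mod 13 = 7^2 - 4 - 7 = 12
y3 = s (x1 - x3) - y1 mod 13 = 7 * (4 - 12) - 9 = 0

P + Q = (12, 0)


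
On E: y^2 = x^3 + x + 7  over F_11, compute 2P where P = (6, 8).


Doubling: s = (3 x1^2 + a) / (2 y1)
s = (3*6^2 + 1) / (2*8) mod 11 = 2
x3 = s^2 - 2 x1 mod 11 = 2^2 - 2*6 = 3
y3 = s (x1 - x3) - y1 mod 11 = 2 * (6 - 3) - 8 = 9

2P = (3, 9)


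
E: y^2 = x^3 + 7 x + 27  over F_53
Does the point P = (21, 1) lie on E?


Check whether y^2 = x^3 + 7 x + 27 (mod 53) for (x, y) = (21, 1).
LHS: y^2 = 1^2 mod 53 = 1
RHS: x^3 + 7 x + 27 = 21^3 + 7*21 + 27 mod 53 = 1
LHS = RHS

Yes, on the curve


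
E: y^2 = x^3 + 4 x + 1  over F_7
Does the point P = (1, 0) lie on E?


Check whether y^2 = x^3 + 4 x + 1 (mod 7) for (x, y) = (1, 0).
LHS: y^2 = 0^2 mod 7 = 0
RHS: x^3 + 4 x + 1 = 1^3 + 4*1 + 1 mod 7 = 6
LHS != RHS

No, not on the curve


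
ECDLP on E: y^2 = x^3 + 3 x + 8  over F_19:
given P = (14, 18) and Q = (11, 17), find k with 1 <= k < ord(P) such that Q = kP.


Enumerate multiples of P until we hit Q = (11, 17):
  1P = (14, 18)
  2P = (11, 17)
Match found at i = 2.

k = 2


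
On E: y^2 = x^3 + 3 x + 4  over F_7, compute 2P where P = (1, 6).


Doubling: s = (3 x1^2 + a) / (2 y1)
s = (3*1^2 + 3) / (2*6) mod 7 = 4
x3 = s^2 - 2 x1 mod 7 = 4^2 - 2*1 = 0
y3 = s (x1 - x3) - y1 mod 7 = 4 * (1 - 0) - 6 = 5

2P = (0, 5)


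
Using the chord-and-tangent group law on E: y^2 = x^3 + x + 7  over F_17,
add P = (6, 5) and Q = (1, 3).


P != Q, so use the chord formula.
s = (y2 - y1) / (x2 - x1) = (15) / (12) mod 17 = 14
x3 = s^2 - x1 - x2 mod 17 = 14^2 - 6 - 1 = 2
y3 = s (x1 - x3) - y1 mod 17 = 14 * (6 - 2) - 5 = 0

P + Q = (2, 0)


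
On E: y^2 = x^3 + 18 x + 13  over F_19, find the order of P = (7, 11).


Compute successive multiples of P until we hit O:
  1P = (7, 11)
  2P = (9, 12)
  3P = (8, 17)
  4P = (2, 0)
  5P = (8, 2)
  6P = (9, 7)
  7P = (7, 8)
  8P = O

ord(P) = 8


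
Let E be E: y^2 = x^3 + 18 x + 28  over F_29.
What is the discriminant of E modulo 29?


4 a^3 + 27 b^2 = 4*18^3 + 27*28^2 = 23328 + 21168 = 44496
Delta = -16 * (44496) = -711936
Delta mod 29 = 14

Delta = 14 (mod 29)


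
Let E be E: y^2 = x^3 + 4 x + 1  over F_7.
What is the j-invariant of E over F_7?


Delta = -16(4 a^3 + 27 b^2) mod 7 = 1
-1728 * (4 a)^3 = -1728 * (4*4)^3 mod 7 = 1
j = 1 * 1^(-1) mod 7 = 1

j = 1 (mod 7)


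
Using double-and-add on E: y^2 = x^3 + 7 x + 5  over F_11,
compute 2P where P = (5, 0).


k = 2 = 10_2 (binary, LSB first: 01)
Double-and-add from P = (5, 0):
  bit 0 = 0: acc unchanged = O
  bit 1 = 1: acc = O + O = O

2P = O


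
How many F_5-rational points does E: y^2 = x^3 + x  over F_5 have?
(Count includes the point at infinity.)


For each x in F_5, count y with y^2 = x^3 + 1 x + 0 mod 5:
  x = 0: RHS = 0, y in [0]  -> 1 point(s)
  x = 2: RHS = 0, y in [0]  -> 1 point(s)
  x = 3: RHS = 0, y in [0]  -> 1 point(s)
Affine points: 3. Add the point at infinity: total = 4.

#E(F_5) = 4


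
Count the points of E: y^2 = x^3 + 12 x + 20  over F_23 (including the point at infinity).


For each x in F_23, count y with y^2 = x^3 + 12 x + 20 mod 23:
  x = 2: RHS = 6, y in [11, 12]  -> 2 point(s)
  x = 6: RHS = 9, y in [3, 20]  -> 2 point(s)
  x = 9: RHS = 6, y in [11, 12]  -> 2 point(s)
  x = 10: RHS = 13, y in [6, 17]  -> 2 point(s)
  x = 12: RHS = 6, y in [11, 12]  -> 2 point(s)
  x = 13: RHS = 4, y in [2, 21]  -> 2 point(s)
  x = 17: RHS = 8, y in [10, 13]  -> 2 point(s)
  x = 19: RHS = 0, y in [0]  -> 1 point(s)
  x = 20: RHS = 3, y in [7, 16]  -> 2 point(s)
Affine points: 17. Add the point at infinity: total = 18.

#E(F_23) = 18


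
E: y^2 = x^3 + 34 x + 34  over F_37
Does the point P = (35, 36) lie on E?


Check whether y^2 = x^3 + 34 x + 34 (mod 37) for (x, y) = (35, 36).
LHS: y^2 = 36^2 mod 37 = 1
RHS: x^3 + 34 x + 34 = 35^3 + 34*35 + 34 mod 37 = 32
LHS != RHS

No, not on the curve


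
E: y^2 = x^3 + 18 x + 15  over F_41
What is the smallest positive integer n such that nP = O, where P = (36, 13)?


Compute successive multiples of P until we hit O:
  1P = (36, 13)
  2P = (14, 31)
  3P = (12, 27)
  4P = (9, 2)
  5P = (19, 0)
  6P = (9, 39)
  7P = (12, 14)
  8P = (14, 10)
  ... (continuing to 10P)
  10P = O

ord(P) = 10


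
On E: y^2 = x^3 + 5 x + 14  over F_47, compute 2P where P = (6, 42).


Doubling: s = (3 x1^2 + a) / (2 y1)
s = (3*6^2 + 5) / (2*42) mod 47 = 31
x3 = s^2 - 2 x1 mod 47 = 31^2 - 2*6 = 9
y3 = s (x1 - x3) - y1 mod 47 = 31 * (6 - 9) - 42 = 6

2P = (9, 6)


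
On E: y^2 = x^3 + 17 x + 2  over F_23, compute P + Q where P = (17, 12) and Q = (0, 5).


P != Q, so use the chord formula.
s = (y2 - y1) / (x2 - x1) = (16) / (6) mod 23 = 18
x3 = s^2 - x1 - x2 mod 23 = 18^2 - 17 - 0 = 8
y3 = s (x1 - x3) - y1 mod 23 = 18 * (17 - 8) - 12 = 12

P + Q = (8, 12)


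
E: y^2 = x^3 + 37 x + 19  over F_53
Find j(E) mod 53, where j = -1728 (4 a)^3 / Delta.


Delta = -16(4 a^3 + 27 b^2) mod 53 = 33
-1728 * (4 a)^3 = -1728 * (4*37)^3 mod 53 = 33
j = 33 * 33^(-1) mod 53 = 1

j = 1 (mod 53)


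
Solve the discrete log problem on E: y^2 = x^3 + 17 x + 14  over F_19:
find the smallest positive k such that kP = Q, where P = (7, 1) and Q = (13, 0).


Enumerate multiples of P until we hit Q = (13, 0):
  1P = (7, 1)
  2P = (3, 4)
  3P = (6, 3)
  4P = (10, 5)
  5P = (8, 4)
  6P = (13, 0)
Match found at i = 6.

k = 6


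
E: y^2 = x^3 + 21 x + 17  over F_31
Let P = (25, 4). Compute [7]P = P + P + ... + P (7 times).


k = 7 = 111_2 (binary, LSB first: 111)
Double-and-add from P = (25, 4):
  bit 0 = 1: acc = O + (25, 4) = (25, 4)
  bit 1 = 1: acc = (25, 4) + (9, 6) = (13, 10)
  bit 2 = 1: acc = (13, 10) + (1, 15) = (26, 29)

7P = (26, 29)


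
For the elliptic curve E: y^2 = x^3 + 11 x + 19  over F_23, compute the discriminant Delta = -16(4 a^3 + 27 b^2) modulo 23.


4 a^3 + 27 b^2 = 4*11^3 + 27*19^2 = 5324 + 9747 = 15071
Delta = -16 * (15071) = -241136
Delta mod 23 = 19

Delta = 19 (mod 23)


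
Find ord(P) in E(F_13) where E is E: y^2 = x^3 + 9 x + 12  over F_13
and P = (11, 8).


Compute successive multiples of P until we hit O:
  1P = (11, 8)
  2P = (1, 10)
  3P = (0, 8)
  4P = (2, 5)
  5P = (3, 12)
  6P = (9, 4)
  7P = (10, 7)
  8P = (6, 10)
  ... (continuing to 18P)
  18P = O

ord(P) = 18


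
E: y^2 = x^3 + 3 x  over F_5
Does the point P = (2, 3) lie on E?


Check whether y^2 = x^3 + 3 x + 0 (mod 5) for (x, y) = (2, 3).
LHS: y^2 = 3^2 mod 5 = 4
RHS: x^3 + 3 x + 0 = 2^3 + 3*2 + 0 mod 5 = 4
LHS = RHS

Yes, on the curve


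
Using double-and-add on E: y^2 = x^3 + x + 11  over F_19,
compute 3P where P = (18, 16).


k = 3 = 11_2 (binary, LSB first: 11)
Double-and-add from P = (18, 16):
  bit 0 = 1: acc = O + (18, 16) = (18, 16)
  bit 1 = 1: acc = (18, 16) + (13, 6) = (11, 17)

3P = (11, 17)


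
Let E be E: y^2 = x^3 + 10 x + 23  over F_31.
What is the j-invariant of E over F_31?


Delta = -16(4 a^3 + 27 b^2) mod 31 = 19
-1728 * (4 a)^3 = -1728 * (4*10)^3 mod 31 = 4
j = 4 * 19^(-1) mod 31 = 10

j = 10 (mod 31)


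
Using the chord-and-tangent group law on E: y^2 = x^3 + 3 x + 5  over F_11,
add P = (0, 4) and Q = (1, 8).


P != Q, so use the chord formula.
s = (y2 - y1) / (x2 - x1) = (4) / (1) mod 11 = 4
x3 = s^2 - x1 - x2 mod 11 = 4^2 - 0 - 1 = 4
y3 = s (x1 - x3) - y1 mod 11 = 4 * (0 - 4) - 4 = 2

P + Q = (4, 2)


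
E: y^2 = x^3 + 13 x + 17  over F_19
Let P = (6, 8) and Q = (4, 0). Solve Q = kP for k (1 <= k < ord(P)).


Enumerate multiples of P until we hit Q = (4, 0):
  1P = (6, 8)
  2P = (4, 0)
Match found at i = 2.

k = 2


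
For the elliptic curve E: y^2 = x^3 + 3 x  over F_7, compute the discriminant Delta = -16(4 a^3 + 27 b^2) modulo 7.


4 a^3 + 27 b^2 = 4*3^3 + 27*0^2 = 108 + 0 = 108
Delta = -16 * (108) = -1728
Delta mod 7 = 1

Delta = 1 (mod 7)


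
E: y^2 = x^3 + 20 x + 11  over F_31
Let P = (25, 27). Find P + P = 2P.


Doubling: s = (3 x1^2 + a) / (2 y1)
s = (3*25^2 + 20) / (2*27) mod 31 = 15
x3 = s^2 - 2 x1 mod 31 = 15^2 - 2*25 = 20
y3 = s (x1 - x3) - y1 mod 31 = 15 * (25 - 20) - 27 = 17

2P = (20, 17)


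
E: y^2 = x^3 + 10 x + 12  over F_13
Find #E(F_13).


For each x in F_13, count y with y^2 = x^3 + 10 x + 12 mod 13:
  x = 0: RHS = 12, y in [5, 8]  -> 2 point(s)
  x = 1: RHS = 10, y in [6, 7]  -> 2 point(s)
  x = 2: RHS = 1, y in [1, 12]  -> 2 point(s)
  x = 3: RHS = 4, y in [2, 11]  -> 2 point(s)
  x = 4: RHS = 12, y in [5, 8]  -> 2 point(s)
  x = 7: RHS = 9, y in [3, 10]  -> 2 point(s)
  x = 9: RHS = 12, y in [5, 8]  -> 2 point(s)
  x = 11: RHS = 10, y in [6, 7]  -> 2 point(s)
  x = 12: RHS = 1, y in [1, 12]  -> 2 point(s)
Affine points: 18. Add the point at infinity: total = 19.

#E(F_13) = 19


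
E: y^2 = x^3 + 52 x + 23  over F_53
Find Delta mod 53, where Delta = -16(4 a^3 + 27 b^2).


4 a^3 + 27 b^2 = 4*52^3 + 27*23^2 = 562432 + 14283 = 576715
Delta = -16 * (576715) = -9227440
Delta mod 53 = 19

Delta = 19 (mod 53)


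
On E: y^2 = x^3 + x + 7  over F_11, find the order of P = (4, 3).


Compute successive multiples of P until we hit O:
  1P = (4, 3)
  2P = (4, 8)
  3P = O

ord(P) = 3


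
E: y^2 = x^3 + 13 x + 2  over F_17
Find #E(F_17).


For each x in F_17, count y with y^2 = x^3 + 13 x + 2 mod 17:
  x = 0: RHS = 2, y in [6, 11]  -> 2 point(s)
  x = 1: RHS = 16, y in [4, 13]  -> 2 point(s)
  x = 2: RHS = 2, y in [6, 11]  -> 2 point(s)
  x = 3: RHS = 0, y in [0]  -> 1 point(s)
  x = 4: RHS = 16, y in [4, 13]  -> 2 point(s)
  x = 9: RHS = 15, y in [7, 10]  -> 2 point(s)
  x = 12: RHS = 16, y in [4, 13]  -> 2 point(s)
  x = 14: RHS = 4, y in [2, 15]  -> 2 point(s)
  x = 15: RHS = 2, y in [6, 11]  -> 2 point(s)
Affine points: 17. Add the point at infinity: total = 18.

#E(F_17) = 18


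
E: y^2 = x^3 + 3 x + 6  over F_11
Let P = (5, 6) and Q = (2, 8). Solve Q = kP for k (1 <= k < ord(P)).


Enumerate multiples of P until we hit Q = (2, 8):
  1P = (5, 6)
  2P = (2, 8)
Match found at i = 2.

k = 2


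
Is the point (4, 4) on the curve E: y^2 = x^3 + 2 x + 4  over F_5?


Check whether y^2 = x^3 + 2 x + 4 (mod 5) for (x, y) = (4, 4).
LHS: y^2 = 4^2 mod 5 = 1
RHS: x^3 + 2 x + 4 = 4^3 + 2*4 + 4 mod 5 = 1
LHS = RHS

Yes, on the curve


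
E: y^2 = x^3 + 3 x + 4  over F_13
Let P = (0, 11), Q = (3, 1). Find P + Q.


P != Q, so use the chord formula.
s = (y2 - y1) / (x2 - x1) = (3) / (3) mod 13 = 1
x3 = s^2 - x1 - x2 mod 13 = 1^2 - 0 - 3 = 11
y3 = s (x1 - x3) - y1 mod 13 = 1 * (0 - 11) - 11 = 4

P + Q = (11, 4)


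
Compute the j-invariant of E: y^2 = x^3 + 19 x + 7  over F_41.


Delta = -16(4 a^3 + 27 b^2) mod 41 = 40
-1728 * (4 a)^3 = -1728 * (4*19)^3 mod 41 = 25
j = 25 * 40^(-1) mod 41 = 16

j = 16 (mod 41)


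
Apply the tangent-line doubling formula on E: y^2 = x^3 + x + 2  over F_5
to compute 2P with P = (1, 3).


Doubling: s = (3 x1^2 + a) / (2 y1)
s = (3*1^2 + 1) / (2*3) mod 5 = 4
x3 = s^2 - 2 x1 mod 5 = 4^2 - 2*1 = 4
y3 = s (x1 - x3) - y1 mod 5 = 4 * (1 - 4) - 3 = 0

2P = (4, 0)


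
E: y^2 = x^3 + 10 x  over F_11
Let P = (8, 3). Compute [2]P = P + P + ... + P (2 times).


k = 2 = 10_2 (binary, LSB first: 01)
Double-and-add from P = (8, 3):
  bit 0 = 0: acc unchanged = O
  bit 1 = 1: acc = O + (4, 7) = (4, 7)

2P = (4, 7)


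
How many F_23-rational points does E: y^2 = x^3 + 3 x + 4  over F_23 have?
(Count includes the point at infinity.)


For each x in F_23, count y with y^2 = x^3 + 3 x + 4 mod 23:
  x = 0: RHS = 4, y in [2, 21]  -> 2 point(s)
  x = 1: RHS = 8, y in [10, 13]  -> 2 point(s)
  x = 2: RHS = 18, y in [8, 15]  -> 2 point(s)
  x = 5: RHS = 6, y in [11, 12]  -> 2 point(s)
  x = 6: RHS = 8, y in [10, 13]  -> 2 point(s)
  x = 7: RHS = 0, y in [0]  -> 1 point(s)
  x = 9: RHS = 1, y in [1, 22]  -> 2 point(s)
  x = 13: RHS = 9, y in [3, 20]  -> 2 point(s)
  x = 16: RHS = 8, y in [10, 13]  -> 2 point(s)
  x = 17: RHS = 0, y in [0]  -> 1 point(s)
  x = 18: RHS = 2, y in [5, 18]  -> 2 point(s)
  x = 21: RHS = 13, y in [6, 17]  -> 2 point(s)
  x = 22: RHS = 0, y in [0]  -> 1 point(s)
Affine points: 23. Add the point at infinity: total = 24.

#E(F_23) = 24


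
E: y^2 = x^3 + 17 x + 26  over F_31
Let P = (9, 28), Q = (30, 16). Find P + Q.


P != Q, so use the chord formula.
s = (y2 - y1) / (x2 - x1) = (19) / (21) mod 31 = 26
x3 = s^2 - x1 - x2 mod 31 = 26^2 - 9 - 30 = 17
y3 = s (x1 - x3) - y1 mod 31 = 26 * (9 - 17) - 28 = 12

P + Q = (17, 12)


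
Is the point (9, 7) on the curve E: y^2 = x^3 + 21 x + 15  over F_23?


Check whether y^2 = x^3 + 21 x + 15 (mod 23) for (x, y) = (9, 7).
LHS: y^2 = 7^2 mod 23 = 3
RHS: x^3 + 21 x + 15 = 9^3 + 21*9 + 15 mod 23 = 13
LHS != RHS

No, not on the curve


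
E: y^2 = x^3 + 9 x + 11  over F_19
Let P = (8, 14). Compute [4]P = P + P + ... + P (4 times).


k = 4 = 100_2 (binary, LSB first: 001)
Double-and-add from P = (8, 14):
  bit 0 = 0: acc unchanged = O
  bit 1 = 0: acc unchanged = O
  bit 2 = 1: acc = O + (15, 5) = (15, 5)

4P = (15, 5)


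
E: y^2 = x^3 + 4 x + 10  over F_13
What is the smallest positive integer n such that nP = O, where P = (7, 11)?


Compute successive multiples of P until we hit O:
  1P = (7, 11)
  2P = (3, 7)
  3P = (4, 5)
  4P = (6, 4)
  5P = (10, 7)
  6P = (5, 8)
  7P = (0, 6)
  8P = (2, 0)
  ... (continuing to 16P)
  16P = O

ord(P) = 16


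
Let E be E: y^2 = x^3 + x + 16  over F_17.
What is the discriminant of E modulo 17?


4 a^3 + 27 b^2 = 4*1^3 + 27*16^2 = 4 + 6912 = 6916
Delta = -16 * (6916) = -110656
Delta mod 17 = 14

Delta = 14 (mod 17)


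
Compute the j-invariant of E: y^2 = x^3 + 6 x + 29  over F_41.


Delta = -16(4 a^3 + 27 b^2) mod 41 = 23
-1728 * (4 a)^3 = -1728 * (4*6)^3 mod 41 = 40
j = 40 * 23^(-1) mod 41 = 16

j = 16 (mod 41)


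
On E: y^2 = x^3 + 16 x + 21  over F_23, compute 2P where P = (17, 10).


Doubling: s = (3 x1^2 + a) / (2 y1)
s = (3*17^2 + 16) / (2*10) mod 23 = 20
x3 = s^2 - 2 x1 mod 23 = 20^2 - 2*17 = 21
y3 = s (x1 - x3) - y1 mod 23 = 20 * (17 - 21) - 10 = 2

2P = (21, 2)


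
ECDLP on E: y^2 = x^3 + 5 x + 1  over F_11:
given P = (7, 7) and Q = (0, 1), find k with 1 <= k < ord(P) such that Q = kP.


Enumerate multiples of P until we hit Q = (0, 1):
  1P = (7, 7)
  2P = (6, 7)
  3P = (9, 4)
  4P = (0, 10)
  5P = (8, 6)
  6P = (8, 5)
  7P = (0, 1)
Match found at i = 7.

k = 7


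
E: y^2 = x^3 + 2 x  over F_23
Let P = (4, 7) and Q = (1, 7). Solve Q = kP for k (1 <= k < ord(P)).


Enumerate multiples of P until we hit Q = (1, 7):
  1P = (4, 7)
  2P = (1, 7)
Match found at i = 2.

k = 2


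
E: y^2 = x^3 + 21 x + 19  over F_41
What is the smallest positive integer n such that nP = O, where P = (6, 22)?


Compute successive multiples of P until we hit O:
  1P = (6, 22)
  2P = (33, 6)
  3P = (10, 32)
  4P = (21, 2)
  5P = (34, 29)
  6P = (19, 26)
  7P = (11, 8)
  8P = (22, 31)
  ... (continuing to 18P)
  18P = O

ord(P) = 18


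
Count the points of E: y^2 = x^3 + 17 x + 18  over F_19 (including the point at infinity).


For each x in F_19, count y with y^2 = x^3 + 17 x + 18 mod 19:
  x = 1: RHS = 17, y in [6, 13]  -> 2 point(s)
  x = 3: RHS = 1, y in [1, 18]  -> 2 point(s)
  x = 4: RHS = 17, y in [6, 13]  -> 2 point(s)
  x = 5: RHS = 0, y in [0]  -> 1 point(s)
  x = 7: RHS = 5, y in [9, 10]  -> 2 point(s)
  x = 8: RHS = 1, y in [1, 18]  -> 2 point(s)
  x = 9: RHS = 7, y in [8, 11]  -> 2 point(s)
  x = 11: RHS = 16, y in [4, 15]  -> 2 point(s)
  x = 13: RHS = 4, y in [2, 17]  -> 2 point(s)
  x = 14: RHS = 17, y in [6, 13]  -> 2 point(s)
  x = 15: RHS = 0, y in [0]  -> 1 point(s)
  x = 16: RHS = 16, y in [4, 15]  -> 2 point(s)
  x = 18: RHS = 0, y in [0]  -> 1 point(s)
Affine points: 23. Add the point at infinity: total = 24.

#E(F_19) = 24


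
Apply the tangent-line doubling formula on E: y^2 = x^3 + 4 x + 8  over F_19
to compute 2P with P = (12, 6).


Doubling: s = (3 x1^2 + a) / (2 y1)
s = (3*12^2 + 4) / (2*6) mod 19 = 11
x3 = s^2 - 2 x1 mod 19 = 11^2 - 2*12 = 2
y3 = s (x1 - x3) - y1 mod 19 = 11 * (12 - 2) - 6 = 9

2P = (2, 9)


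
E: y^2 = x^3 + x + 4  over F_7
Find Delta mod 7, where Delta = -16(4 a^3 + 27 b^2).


4 a^3 + 27 b^2 = 4*1^3 + 27*4^2 = 4 + 432 = 436
Delta = -16 * (436) = -6976
Delta mod 7 = 3

Delta = 3 (mod 7)


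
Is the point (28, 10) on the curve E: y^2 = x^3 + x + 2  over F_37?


Check whether y^2 = x^3 + 1 x + 2 (mod 37) for (x, y) = (28, 10).
LHS: y^2 = 10^2 mod 37 = 26
RHS: x^3 + 1 x + 2 = 28^3 + 1*28 + 2 mod 37 = 4
LHS != RHS

No, not on the curve


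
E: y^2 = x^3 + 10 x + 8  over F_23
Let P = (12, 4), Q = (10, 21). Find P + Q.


P != Q, so use the chord formula.
s = (y2 - y1) / (x2 - x1) = (17) / (21) mod 23 = 3
x3 = s^2 - x1 - x2 mod 23 = 3^2 - 12 - 10 = 10
y3 = s (x1 - x3) - y1 mod 23 = 3 * (12 - 10) - 4 = 2

P + Q = (10, 2)


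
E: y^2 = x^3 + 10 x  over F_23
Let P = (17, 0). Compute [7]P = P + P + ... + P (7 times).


k = 7 = 111_2 (binary, LSB first: 111)
Double-and-add from P = (17, 0):
  bit 0 = 1: acc = O + (17, 0) = (17, 0)
  bit 1 = 1: acc = (17, 0) + O = (17, 0)
  bit 2 = 1: acc = (17, 0) + O = (17, 0)

7P = (17, 0)


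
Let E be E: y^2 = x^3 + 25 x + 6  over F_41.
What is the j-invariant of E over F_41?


Delta = -16(4 a^3 + 27 b^2) mod 41 = 18
-1728 * (4 a)^3 = -1728 * (4*25)^3 mod 41 = 22
j = 22 * 18^(-1) mod 41 = 24

j = 24 (mod 41)


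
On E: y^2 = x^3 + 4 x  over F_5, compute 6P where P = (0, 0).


k = 6 = 110_2 (binary, LSB first: 011)
Double-and-add from P = (0, 0):
  bit 0 = 0: acc unchanged = O
  bit 1 = 1: acc = O + O = O
  bit 2 = 1: acc = O + O = O

6P = O


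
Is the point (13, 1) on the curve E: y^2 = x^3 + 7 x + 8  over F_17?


Check whether y^2 = x^3 + 7 x + 8 (mod 17) for (x, y) = (13, 1).
LHS: y^2 = 1^2 mod 17 = 1
RHS: x^3 + 7 x + 8 = 13^3 + 7*13 + 8 mod 17 = 1
LHS = RHS

Yes, on the curve


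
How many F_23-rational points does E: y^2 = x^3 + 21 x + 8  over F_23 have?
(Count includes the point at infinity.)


For each x in F_23, count y with y^2 = x^3 + 21 x + 8 mod 23:
  x = 0: RHS = 8, y in [10, 13]  -> 2 point(s)
  x = 2: RHS = 12, y in [9, 14]  -> 2 point(s)
  x = 3: RHS = 6, y in [11, 12]  -> 2 point(s)
  x = 4: RHS = 18, y in [8, 15]  -> 2 point(s)
  x = 5: RHS = 8, y in [10, 13]  -> 2 point(s)
  x = 9: RHS = 6, y in [11, 12]  -> 2 point(s)
  x = 11: RHS = 6, y in [11, 12]  -> 2 point(s)
  x = 15: RHS = 18, y in [8, 15]  -> 2 point(s)
  x = 16: RHS = 1, y in [1, 22]  -> 2 point(s)
  x = 18: RHS = 8, y in [10, 13]  -> 2 point(s)
  x = 21: RHS = 4, y in [2, 21]  -> 2 point(s)
  x = 22: RHS = 9, y in [3, 20]  -> 2 point(s)
Affine points: 24. Add the point at infinity: total = 25.

#E(F_23) = 25


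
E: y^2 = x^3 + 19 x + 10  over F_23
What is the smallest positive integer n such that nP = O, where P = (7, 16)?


Compute successive multiples of P until we hit O:
  1P = (7, 16)
  2P = (13, 19)
  3P = (9, 6)
  4P = (9, 17)
  5P = (13, 4)
  6P = (7, 7)
  7P = O

ord(P) = 7


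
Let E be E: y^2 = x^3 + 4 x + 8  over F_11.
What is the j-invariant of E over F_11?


Delta = -16(4 a^3 + 27 b^2) mod 11 = 2
-1728 * (4 a)^3 = -1728 * (4*4)^3 mod 11 = 7
j = 7 * 2^(-1) mod 11 = 9

j = 9 (mod 11)


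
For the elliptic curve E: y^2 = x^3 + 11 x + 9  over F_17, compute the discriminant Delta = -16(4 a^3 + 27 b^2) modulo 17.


4 a^3 + 27 b^2 = 4*11^3 + 27*9^2 = 5324 + 2187 = 7511
Delta = -16 * (7511) = -120176
Delta mod 17 = 14

Delta = 14 (mod 17)


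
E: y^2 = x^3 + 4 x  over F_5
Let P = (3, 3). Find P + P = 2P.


Doubling: s = (3 x1^2 + a) / (2 y1)
s = (3*3^2 + 4) / (2*3) mod 5 = 1
x3 = s^2 - 2 x1 mod 5 = 1^2 - 2*3 = 0
y3 = s (x1 - x3) - y1 mod 5 = 1 * (3 - 0) - 3 = 0

2P = (0, 0)


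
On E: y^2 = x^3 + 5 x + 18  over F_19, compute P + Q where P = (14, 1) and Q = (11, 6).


P != Q, so use the chord formula.
s = (y2 - y1) / (x2 - x1) = (5) / (16) mod 19 = 11
x3 = s^2 - x1 - x2 mod 19 = 11^2 - 14 - 11 = 1
y3 = s (x1 - x3) - y1 mod 19 = 11 * (14 - 1) - 1 = 9

P + Q = (1, 9)


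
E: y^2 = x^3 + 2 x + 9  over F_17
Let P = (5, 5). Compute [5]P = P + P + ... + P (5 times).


k = 5 = 101_2 (binary, LSB first: 101)
Double-and-add from P = (5, 5):
  bit 0 = 1: acc = O + (5, 5) = (5, 5)
  bit 1 = 0: acc unchanged = (5, 5)
  bit 2 = 1: acc = (5, 5) + (0, 3) = (4, 9)

5P = (4, 9)


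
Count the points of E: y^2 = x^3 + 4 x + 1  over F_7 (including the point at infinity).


For each x in F_7, count y with y^2 = x^3 + 4 x + 1 mod 7:
  x = 0: RHS = 1, y in [1, 6]  -> 2 point(s)
  x = 4: RHS = 4, y in [2, 5]  -> 2 point(s)
Affine points: 4. Add the point at infinity: total = 5.

#E(F_7) = 5


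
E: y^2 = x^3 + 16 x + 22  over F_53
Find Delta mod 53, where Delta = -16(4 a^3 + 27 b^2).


4 a^3 + 27 b^2 = 4*16^3 + 27*22^2 = 16384 + 13068 = 29452
Delta = -16 * (29452) = -471232
Delta mod 53 = 44

Delta = 44 (mod 53)


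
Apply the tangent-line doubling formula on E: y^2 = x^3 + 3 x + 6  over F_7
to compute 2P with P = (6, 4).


Doubling: s = (3 x1^2 + a) / (2 y1)
s = (3*6^2 + 3) / (2*4) mod 7 = 6
x3 = s^2 - 2 x1 mod 7 = 6^2 - 2*6 = 3
y3 = s (x1 - x3) - y1 mod 7 = 6 * (6 - 3) - 4 = 0

2P = (3, 0)


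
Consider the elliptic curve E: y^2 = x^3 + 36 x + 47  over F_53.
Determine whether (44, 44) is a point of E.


Check whether y^2 = x^3 + 36 x + 47 (mod 53) for (x, y) = (44, 44).
LHS: y^2 = 44^2 mod 53 = 28
RHS: x^3 + 36 x + 47 = 44^3 + 36*44 + 47 mod 53 = 1
LHS != RHS

No, not on the curve


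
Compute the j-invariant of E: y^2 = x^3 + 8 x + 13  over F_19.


Delta = -16(4 a^3 + 27 b^2) mod 19 = 16
-1728 * (4 a)^3 = -1728 * (4*8)^3 mod 19 = 12
j = 12 * 16^(-1) mod 19 = 15

j = 15 (mod 19)


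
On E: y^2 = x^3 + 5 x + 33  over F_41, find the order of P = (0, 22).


Compute successive multiples of P until we hit O:
  1P = (0, 22)
  2P = (21, 25)
  3P = (15, 11)
  4P = (30, 0)
  5P = (15, 30)
  6P = (21, 16)
  7P = (0, 19)
  8P = O

ord(P) = 8
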